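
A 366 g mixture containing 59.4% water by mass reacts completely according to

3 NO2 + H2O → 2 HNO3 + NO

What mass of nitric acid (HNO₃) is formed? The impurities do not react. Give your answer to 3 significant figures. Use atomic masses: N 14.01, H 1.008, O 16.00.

1520 g

Mass of pure H2O = 366 g × 0.594 = 217.4 g.
M(H2O) = 2(1.008) + 16.00 = 18.016 g/mol.
M(HNO3) = 1.008 + 14.01 + 3(16.00) = 63.018 g/mol.
n(H2O) = 217.4 g / 18.016 g/mol = 12.07 mol.
From the equation the H2O:HNO3 mole ratio is 1:2, so n(HNO3) = 12.07 × 2/1 = 24.13 mol.
Mass of HNO3 = 24.13 mol × 63.018 g/mol = 1521 g.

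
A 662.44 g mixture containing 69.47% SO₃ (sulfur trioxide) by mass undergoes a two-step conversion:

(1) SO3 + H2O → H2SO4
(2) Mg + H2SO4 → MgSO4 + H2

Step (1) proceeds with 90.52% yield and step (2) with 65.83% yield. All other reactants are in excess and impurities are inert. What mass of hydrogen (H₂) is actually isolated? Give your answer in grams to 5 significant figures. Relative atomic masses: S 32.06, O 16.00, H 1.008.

Pure SO3 = 662.44 × 0.6947 = 460.197 g.
M(SO3) = 32.06 + 3(16.00) = 80.06 g/mol.
M(H2) = 2(1.008) = 2.016 g/mol.
n(SO3) = 460.197 / 80.06 = 5.74815 mol.
Step 1 (SO3:H2SO4 = 1:1): theoretical n(H2SO4) = 5.74815 mol; at 90.52% yield, n(H2SO4) = 5.20323 mol.
Step 2 (H2SO4:H2 = 1:1): theoretical n(H2) = 5.20323 mol, so theoretical mass = 5.20323 × 2.016 = 10.4897 g.
At 65.83% yield, actual mass of H2 = 10.4897 × 0.6583 = 6.90537 g.

6.9054 g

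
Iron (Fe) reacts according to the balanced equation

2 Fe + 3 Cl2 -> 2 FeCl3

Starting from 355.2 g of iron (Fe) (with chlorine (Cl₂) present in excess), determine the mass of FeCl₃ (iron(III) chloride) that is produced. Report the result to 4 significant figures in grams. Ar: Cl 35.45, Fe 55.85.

M(Fe) = 55.85 g/mol.
M(FeCl3) = 55.85 + 3(35.45) = 162.20 g/mol.
n(Fe) = 355.20 g / 55.85 g/mol = 6.3599 mol.
From the equation the Fe:FeCl3 mole ratio is 2:2, so n(FeCl3) = 6.3599 × 2/2 = 6.3599 mol.
Mass of FeCl3 = 6.3599 mol × 162.20 g/mol = 1031.6 g.

1032 g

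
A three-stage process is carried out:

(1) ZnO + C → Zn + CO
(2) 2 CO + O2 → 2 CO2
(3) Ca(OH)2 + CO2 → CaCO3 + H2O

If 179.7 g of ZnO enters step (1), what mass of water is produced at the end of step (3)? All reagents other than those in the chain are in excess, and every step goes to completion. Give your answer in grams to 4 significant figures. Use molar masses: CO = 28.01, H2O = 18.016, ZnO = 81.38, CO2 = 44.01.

39.78 g

n(ZnO) = 179.7 / 81.38 = 2.2082 mol.
Reaction (1): ZnO→CO ratio 1:1 ⇒ n(CO) = 2.2082 mol.
Reaction (2): CO→CO2 ratio 2:2 ⇒ n(CO2) = 2.2082 mol.
Reaction (3): CO2→H2O ratio 1:1 ⇒ n(H2O) = 2.2082 mol.
Mass of H2O = 2.2082 × 18.016 = 39.782 g.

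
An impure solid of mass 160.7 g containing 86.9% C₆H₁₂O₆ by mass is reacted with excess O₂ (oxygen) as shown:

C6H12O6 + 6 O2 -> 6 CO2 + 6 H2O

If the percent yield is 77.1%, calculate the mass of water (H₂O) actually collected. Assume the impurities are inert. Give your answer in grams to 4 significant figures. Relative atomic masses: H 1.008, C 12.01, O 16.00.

Pure C6H12O6 available = 160.7 g × 0.869 = 139.65 g.
M(C6H12O6) = 6(12.01) + 12(1.008) + 6(16.00) = 180.156 g/mol.
M(H2O) = 2(1.008) + 16.00 = 18.016 g/mol.
n(C6H12O6) = 139.65 g / 180.156 g/mol = 0.77515 mol.
From the equation the C6H12O6:H2O mole ratio is 1:6, so n(H2O) = 0.77515 × 6/1 = 4.6509 mol.
Mass of H2O = 4.6509 mol × 18.016 g/mol = 83.791 g.
Actual mass collected = 83.791 g × 0.771 = 64.603 g.

64.60 g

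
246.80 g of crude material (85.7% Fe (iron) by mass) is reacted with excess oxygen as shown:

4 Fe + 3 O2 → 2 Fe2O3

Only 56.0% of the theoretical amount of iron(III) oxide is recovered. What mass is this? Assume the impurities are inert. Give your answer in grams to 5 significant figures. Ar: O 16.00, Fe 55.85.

169.34 g

Pure Fe available = 246.80 g × 0.857 = 211.508 g.
M(Fe) = 55.85 g/mol.
M(Fe2O3) = 2(55.85) + 3(16.00) = 159.70 g/mol.
n(Fe) = 211.508 g / 55.85 g/mol = 3.78707 mol.
From the equation the Fe:Fe2O3 mole ratio is 4:2, so n(Fe2O3) = 3.78707 × 2/4 = 1.89353 mol.
Mass of Fe2O3 = 1.89353 mol × 159.70 g/mol = 302.397 g.
Actual mass collected = 302.397 g × 0.560 = 169.342 g.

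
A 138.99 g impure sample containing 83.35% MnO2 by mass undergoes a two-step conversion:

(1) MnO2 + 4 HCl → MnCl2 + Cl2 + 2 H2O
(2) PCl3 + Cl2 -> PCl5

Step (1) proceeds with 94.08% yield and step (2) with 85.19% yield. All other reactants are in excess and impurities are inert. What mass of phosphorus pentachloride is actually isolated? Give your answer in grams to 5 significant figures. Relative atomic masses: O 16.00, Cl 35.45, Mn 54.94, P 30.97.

Pure MnO2 = 138.99 × 0.8335 = 115.848 g.
M(MnO2) = 54.94 + 2(16.00) = 86.94 g/mol.
M(PCl5) = 30.97 + 5(35.45) = 208.22 g/mol.
n(MnO2) = 115.848 / 86.94 = 1.33251 mol.
Step 1 (MnO2:Cl2 = 1:1): theoretical n(Cl2) = 1.33251 mol; at 94.08% yield, n(Cl2) = 1.25362 mol.
Step 2 (Cl2:PCl5 = 1:1): theoretical n(PCl5) = 1.25362 mol, so theoretical mass = 1.25362 × 208.22 = 261.029 g.
At 85.19% yield, actual mass of PCl5 = 261.029 × 0.8519 = 222.371 g.

222.37 g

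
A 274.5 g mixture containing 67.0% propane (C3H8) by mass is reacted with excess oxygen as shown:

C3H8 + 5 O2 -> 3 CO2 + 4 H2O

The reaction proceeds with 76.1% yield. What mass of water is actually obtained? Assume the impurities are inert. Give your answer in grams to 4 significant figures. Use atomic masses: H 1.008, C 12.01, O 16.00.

Pure C3H8 available = 274.5 g × 0.670 = 183.91 g.
M(C3H8) = 3(12.01) + 8(1.008) = 44.094 g/mol.
M(H2O) = 2(1.008) + 16.00 = 18.016 g/mol.
n(C3H8) = 183.91 g / 44.094 g/mol = 4.1710 mol.
From the equation the C3H8:H2O mole ratio is 1:4, so n(H2O) = 4.1710 × 4/1 = 16.684 mol.
Mass of H2O = 16.684 mol × 18.016 g/mol = 300.58 g.
Actual mass collected = 300.58 g × 0.761 = 228.74 g.

228.7 g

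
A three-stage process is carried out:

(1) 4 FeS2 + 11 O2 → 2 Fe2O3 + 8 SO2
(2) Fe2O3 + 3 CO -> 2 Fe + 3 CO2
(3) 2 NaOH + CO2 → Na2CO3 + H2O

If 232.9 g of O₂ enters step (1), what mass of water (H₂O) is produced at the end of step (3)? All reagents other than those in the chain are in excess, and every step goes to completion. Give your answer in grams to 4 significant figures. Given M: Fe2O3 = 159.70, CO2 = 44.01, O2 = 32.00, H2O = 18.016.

n(O2) = 232.9 / 32.00 = 7.2781 mol.
Reaction (1): O2→Fe2O3 ratio 11:2 ⇒ n(Fe2O3) = 1.3233 mol.
Reaction (2): Fe2O3→CO2 ratio 1:3 ⇒ n(CO2) = 3.9699 mol.
Reaction (3): CO2→H2O ratio 1:1 ⇒ n(H2O) = 3.9699 mol.
Mass of H2O = 3.9699 × 18.016 = 71.521 g.

71.52 g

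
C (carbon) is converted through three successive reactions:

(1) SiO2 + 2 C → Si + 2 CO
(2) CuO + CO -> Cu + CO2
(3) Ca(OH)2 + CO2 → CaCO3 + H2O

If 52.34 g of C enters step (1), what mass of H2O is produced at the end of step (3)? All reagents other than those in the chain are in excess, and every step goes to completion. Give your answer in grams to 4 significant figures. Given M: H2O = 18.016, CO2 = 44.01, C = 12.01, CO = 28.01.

78.51 g

n(C) = 52.34 / 12.01 = 4.3580 mol.
Reaction (1): C→CO ratio 2:2 ⇒ n(CO) = 4.3580 mol.
Reaction (2): CO→CO2 ratio 1:1 ⇒ n(CO2) = 4.3580 mol.
Reaction (3): CO2→H2O ratio 1:1 ⇒ n(H2O) = 4.3580 mol.
Mass of H2O = 4.3580 × 18.016 = 78.514 g.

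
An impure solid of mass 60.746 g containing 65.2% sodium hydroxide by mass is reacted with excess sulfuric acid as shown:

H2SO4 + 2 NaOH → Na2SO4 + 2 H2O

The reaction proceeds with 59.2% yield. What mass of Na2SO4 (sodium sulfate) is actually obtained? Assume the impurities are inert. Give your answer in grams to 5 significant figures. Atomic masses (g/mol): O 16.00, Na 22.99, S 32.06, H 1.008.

Pure NaOH available = 60.746 g × 0.652 = 39.6064 g.
M(NaOH) = 22.99 + 16.00 + 1.008 = 39.998 g/mol.
M(Na2SO4) = 2(22.99) + 32.06 + 4(16.00) = 142.04 g/mol.
n(NaOH) = 39.6064 g / 39.998 g/mol = 0.990209 mol.
From the equation the NaOH:Na2SO4 mole ratio is 2:1, so n(Na2SO4) = 0.990209 × 1/2 = 0.495105 mol.
Mass of Na2SO4 = 0.495105 mol × 142.04 g/mol = 70.3247 g.
Actual mass collected = 70.3247 g × 0.592 = 41.6322 g.

41.632 g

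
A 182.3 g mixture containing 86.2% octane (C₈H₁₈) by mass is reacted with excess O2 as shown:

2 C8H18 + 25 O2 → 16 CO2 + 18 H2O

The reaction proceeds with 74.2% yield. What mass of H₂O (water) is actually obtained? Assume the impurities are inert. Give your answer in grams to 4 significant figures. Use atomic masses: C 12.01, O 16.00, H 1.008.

Pure C8H18 available = 182.3 g × 0.862 = 157.14 g.
M(C8H18) = 8(12.01) + 18(1.008) = 114.224 g/mol.
M(H2O) = 2(1.008) + 16.00 = 18.016 g/mol.
n(C8H18) = 157.14 g / 114.224 g/mol = 1.3757 mol.
From the equation the C8H18:H2O mole ratio is 2:18, so n(H2O) = 1.3757 × 18/2 = 12.382 mol.
Mass of H2O = 12.382 mol × 18.016 g/mol = 223.07 g.
Actual mass collected = 223.07 g × 0.742 = 165.52 g.

165.5 g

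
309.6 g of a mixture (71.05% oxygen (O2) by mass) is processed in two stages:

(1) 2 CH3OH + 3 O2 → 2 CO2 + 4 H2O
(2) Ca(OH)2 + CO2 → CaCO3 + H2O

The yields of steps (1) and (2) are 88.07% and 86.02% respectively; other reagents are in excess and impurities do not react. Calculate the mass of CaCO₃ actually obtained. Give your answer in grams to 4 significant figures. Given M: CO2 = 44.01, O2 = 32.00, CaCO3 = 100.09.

347.5 g

Pure O2 = 309.6 × 0.7105 = 219.97 g.
n(O2) = 219.97 / 32.00 = 6.8741 mol.
Step 1 (O2:CO2 = 3:2): theoretical n(CO2) = 4.5827 mol; at 88.07% yield, n(CO2) = 4.0360 mol.
Step 2 (CO2:CaCO3 = 1:1): theoretical n(CaCO3) = 4.0360 mol, so theoretical mass = 4.0360 × 100.09 = 403.96 g.
At 86.02% yield, actual mass of CaCO3 = 403.96 × 0.8602 = 347.49 g.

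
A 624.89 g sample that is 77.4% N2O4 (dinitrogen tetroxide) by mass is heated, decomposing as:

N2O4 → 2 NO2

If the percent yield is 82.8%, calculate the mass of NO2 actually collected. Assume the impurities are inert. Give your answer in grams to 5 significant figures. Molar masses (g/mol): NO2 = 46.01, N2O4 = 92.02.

Pure N2O4 available = 624.89 g × 0.774 = 483.665 g.
n(N2O4) = 483.665 g / 92.02 g/mol = 5.25608 mol.
From the equation the N2O4:NO2 mole ratio is 1:2, so n(NO2) = 5.25608 × 2/1 = 10.5122 mol.
Mass of NO2 = 10.5122 mol × 46.01 g/mol = 483.665 g.
Actual mass collected = 483.665 g × 0.828 = 400.475 g.

400.47 g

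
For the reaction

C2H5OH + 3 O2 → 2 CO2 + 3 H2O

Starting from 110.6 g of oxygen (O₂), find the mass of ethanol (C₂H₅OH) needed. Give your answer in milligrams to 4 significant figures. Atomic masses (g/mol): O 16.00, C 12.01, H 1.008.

53070 mg

M(O2) = 2(16.00) = 32.00 g/mol.
M(C2H5OH) = 2(12.01) + 6(1.008) + 16.00 = 46.068 g/mol.
n(O2) = 110.60 g / 32.00 g/mol = 3.4562 mol.
From the equation the O2:C2H5OH mole ratio is 3:1, so n(C2H5OH) = 3.4562 × 1/3 = 1.1521 mol.
Mass of C2H5OH = 1.1521 mol × 46.068 g/mol = 53.074 g.
Converting to mg: 53.074 g = 53070 mg.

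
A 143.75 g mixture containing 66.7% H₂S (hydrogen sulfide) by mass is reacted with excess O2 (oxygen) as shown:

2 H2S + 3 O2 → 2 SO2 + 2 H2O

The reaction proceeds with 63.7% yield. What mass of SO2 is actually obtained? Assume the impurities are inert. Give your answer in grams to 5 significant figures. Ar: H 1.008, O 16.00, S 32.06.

Pure H2S available = 143.75 g × 0.667 = 95.8812 g.
M(H2S) = 2(1.008) + 32.06 = 34.076 g/mol.
M(SO2) = 32.06 + 2(16.00) = 64.06 g/mol.
n(H2S) = 95.8812 g / 34.076 g/mol = 2.81375 mol.
From the equation the H2S:SO2 mole ratio is 2:2, so n(SO2) = 2.81375 × 2/2 = 2.81375 mol.
Mass of SO2 = 2.81375 mol × 64.06 g/mol = 180.249 g.
Actual mass collected = 180.249 g × 0.637 = 114.818 g.

114.82 g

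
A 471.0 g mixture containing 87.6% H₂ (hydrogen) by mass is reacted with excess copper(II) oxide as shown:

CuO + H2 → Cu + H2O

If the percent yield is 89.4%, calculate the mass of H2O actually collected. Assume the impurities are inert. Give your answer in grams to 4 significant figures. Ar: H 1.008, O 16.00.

3296 g

Pure H2 available = 471.0 g × 0.876 = 412.60 g.
M(H2) = 2(1.008) = 2.016 g/mol.
M(H2O) = 2(1.008) + 16.00 = 18.016 g/mol.
n(H2) = 412.60 g / 2.016 g/mol = 204.66 mol.
From the equation the H2:H2O mole ratio is 1:1, so n(H2O) = 204.66 × 1/1 = 204.66 mol.
Mass of H2O = 204.66 mol × 18.016 g/mol = 3687.2 g.
Actual mass collected = 3687.2 g × 0.894 = 3296.3 g.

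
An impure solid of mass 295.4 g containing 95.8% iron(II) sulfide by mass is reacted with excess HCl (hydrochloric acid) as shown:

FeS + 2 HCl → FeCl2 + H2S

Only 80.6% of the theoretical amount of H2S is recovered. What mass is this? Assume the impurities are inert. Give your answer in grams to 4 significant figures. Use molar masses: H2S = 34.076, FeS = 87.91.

88.41 g

Pure FeS available = 295.4 g × 0.958 = 282.99 g.
n(FeS) = 282.99 g / 87.91 g/mol = 3.2191 mol.
From the equation the FeS:H2S mole ratio is 1:1, so n(H2S) = 3.2191 × 1/1 = 3.2191 mol.
Mass of H2S = 3.2191 mol × 34.076 g/mol = 109.69 g.
Actual mass collected = 109.69 g × 0.806 = 88.414 g.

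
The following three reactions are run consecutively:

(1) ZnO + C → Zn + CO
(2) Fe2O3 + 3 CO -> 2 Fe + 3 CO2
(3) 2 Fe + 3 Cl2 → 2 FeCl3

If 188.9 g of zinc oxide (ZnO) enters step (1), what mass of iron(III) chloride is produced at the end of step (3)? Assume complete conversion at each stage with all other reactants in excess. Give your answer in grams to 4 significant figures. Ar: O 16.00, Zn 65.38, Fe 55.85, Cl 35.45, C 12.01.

M(ZnO) = 65.38 + 16.00 = 81.38 g/mol.
M(FeCl3) = 55.85 + 3(35.45) = 162.20 g/mol.
n(ZnO) = 188.9 / 81.38 = 2.3212 mol.
Reaction (1): ZnO→CO ratio 1:1 ⇒ n(CO) = 2.3212 mol.
Reaction (2): CO→Fe ratio 3:2 ⇒ n(Fe) = 1.5475 mol.
Reaction (3): Fe→FeCl3 ratio 2:2 ⇒ n(FeCl3) = 1.5475 mol.
Mass of FeCl3 = 1.5475 × 162.20 = 251.00 g.

251.0 g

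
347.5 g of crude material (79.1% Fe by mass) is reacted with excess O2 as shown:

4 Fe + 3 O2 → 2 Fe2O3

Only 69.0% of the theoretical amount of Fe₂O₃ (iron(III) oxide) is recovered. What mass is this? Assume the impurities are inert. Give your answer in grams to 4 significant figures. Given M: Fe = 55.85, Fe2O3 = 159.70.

271.2 g

Pure Fe available = 347.5 g × 0.791 = 274.87 g.
n(Fe) = 274.87 g / 55.85 g/mol = 4.9216 mol.
From the equation the Fe:Fe2O3 mole ratio is 4:2, so n(Fe2O3) = 4.9216 × 2/4 = 2.4608 mol.
Mass of Fe2O3 = 2.4608 mol × 159.70 g/mol = 392.99 g.
Actual mass collected = 392.99 g × 0.690 = 271.16 g.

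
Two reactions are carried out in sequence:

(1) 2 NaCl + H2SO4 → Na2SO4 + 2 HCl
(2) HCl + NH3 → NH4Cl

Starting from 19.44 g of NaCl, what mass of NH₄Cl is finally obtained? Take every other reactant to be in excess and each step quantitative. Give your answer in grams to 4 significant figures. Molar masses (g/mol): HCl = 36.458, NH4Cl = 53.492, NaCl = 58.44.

17.79 g

n(NaCl) = 19.440 / 58.44 = 0.33265 mol.
Step 1 gives a 2:2 ratio of NaCl to HCl, so n(HCl) = 0.33265 mol.
In step 2 the HCl:NH4Cl ratio is 1:1, so n(NH4Cl) = 0.33265 mol.
Mass of NH4Cl = 0.33265 × 53.492 = 17.794 g.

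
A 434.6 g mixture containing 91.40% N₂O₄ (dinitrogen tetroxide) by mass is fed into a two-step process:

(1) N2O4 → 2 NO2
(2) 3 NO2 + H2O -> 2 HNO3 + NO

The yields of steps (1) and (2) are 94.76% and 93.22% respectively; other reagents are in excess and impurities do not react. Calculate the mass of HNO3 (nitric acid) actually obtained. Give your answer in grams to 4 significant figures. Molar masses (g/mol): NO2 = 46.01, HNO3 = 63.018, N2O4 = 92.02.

Pure N2O4 = 434.6 × 0.9140 = 397.22 g.
n(N2O4) = 397.22 / 92.02 = 4.3167 mol.
Step 1 (N2O4:NO2 = 1:2): theoretical n(NO2) = 8.6334 mol; at 94.76% yield, n(NO2) = 8.1810 mol.
Step 2 (NO2:HNO3 = 3:2): theoretical n(HNO3) = 5.4540 mol, so theoretical mass = 5.4540 × 63.018 = 343.70 g.
At 93.22% yield, actual mass of HNO3 = 343.70 × 0.9322 = 320.40 g.

320.4 g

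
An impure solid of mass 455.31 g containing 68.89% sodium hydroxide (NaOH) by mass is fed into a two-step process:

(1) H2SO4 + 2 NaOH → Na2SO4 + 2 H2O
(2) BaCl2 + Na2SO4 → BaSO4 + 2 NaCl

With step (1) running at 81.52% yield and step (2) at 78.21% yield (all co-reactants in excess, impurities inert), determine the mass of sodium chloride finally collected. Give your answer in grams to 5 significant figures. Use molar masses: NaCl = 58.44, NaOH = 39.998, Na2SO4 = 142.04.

Pure NaOH = 455.31 × 0.6889 = 313.663 g.
n(NaOH) = 313.663 / 39.998 = 7.84197 mol.
Step 1 (NaOH:Na2SO4 = 2:1): theoretical n(Na2SO4) = 3.92098 mol; at 81.52% yield, n(Na2SO4) = 3.19639 mol.
Step 2 (Na2SO4:NaCl = 1:2): theoretical n(NaCl) = 6.39277 mol, so theoretical mass = 6.39277 × 58.44 = 373.594 g.
At 78.21% yield, actual mass of NaCl = 373.594 × 0.7821 = 292.188 g.

292.19 g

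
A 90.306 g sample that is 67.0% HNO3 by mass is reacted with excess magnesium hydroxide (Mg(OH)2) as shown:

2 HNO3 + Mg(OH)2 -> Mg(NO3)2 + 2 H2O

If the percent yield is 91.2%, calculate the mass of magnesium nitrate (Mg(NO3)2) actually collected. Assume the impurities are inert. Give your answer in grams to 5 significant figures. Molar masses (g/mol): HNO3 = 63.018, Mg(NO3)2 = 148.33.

64.941 g

Pure HNO3 available = 90.306 g × 0.670 = 60.5050 g.
n(HNO3) = 60.5050 g / 63.018 g/mol = 0.960123 mol.
From the equation the HNO3:Mg(NO3)2 mole ratio is 2:1, so n(Mg(NO3)2) = 0.960123 × 1/2 = 0.480061 mol.
Mass of Mg(NO3)2 = 0.480061 mol × 148.33 g/mol = 71.2075 g.
Actual mass collected = 71.2075 g × 0.912 = 64.9412 g.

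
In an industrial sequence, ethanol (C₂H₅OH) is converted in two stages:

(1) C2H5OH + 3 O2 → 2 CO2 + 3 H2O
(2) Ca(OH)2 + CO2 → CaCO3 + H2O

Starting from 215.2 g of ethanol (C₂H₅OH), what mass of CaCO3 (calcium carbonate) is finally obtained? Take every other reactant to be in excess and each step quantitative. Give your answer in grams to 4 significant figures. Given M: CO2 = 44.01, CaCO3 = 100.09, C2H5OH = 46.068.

935.1 g

n(C2H5OH) = 215.20 / 46.068 = 4.6714 mol.
Step 1 gives a 1:2 ratio of C2H5OH to CO2, so n(CO2) = 9.3427 mol.
In step 2 the CO2:CaCO3 ratio is 1:1, so n(CaCO3) = 9.3427 mol.
Mass of CaCO3 = 9.3427 × 100.09 = 935.11 g.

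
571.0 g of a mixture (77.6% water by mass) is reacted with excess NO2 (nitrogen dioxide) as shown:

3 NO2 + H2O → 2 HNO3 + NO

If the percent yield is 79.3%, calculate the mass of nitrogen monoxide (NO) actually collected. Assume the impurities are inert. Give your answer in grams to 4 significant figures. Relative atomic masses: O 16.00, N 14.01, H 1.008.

Pure H2O available = 571.0 g × 0.776 = 443.10 g.
M(H2O) = 2(1.008) + 16.00 = 18.016 g/mol.
M(NO) = 14.01 + 16.00 = 30.01 g/mol.
n(H2O) = 443.10 g / 18.016 g/mol = 24.595 mol.
From the equation the H2O:NO mole ratio is 1:1, so n(NO) = 24.595 × 1/1 = 24.595 mol.
Mass of NO = 24.595 mol × 30.01 g/mol = 738.08 g.
Actual mass collected = 738.08 g × 0.793 = 585.30 g.

585.3 g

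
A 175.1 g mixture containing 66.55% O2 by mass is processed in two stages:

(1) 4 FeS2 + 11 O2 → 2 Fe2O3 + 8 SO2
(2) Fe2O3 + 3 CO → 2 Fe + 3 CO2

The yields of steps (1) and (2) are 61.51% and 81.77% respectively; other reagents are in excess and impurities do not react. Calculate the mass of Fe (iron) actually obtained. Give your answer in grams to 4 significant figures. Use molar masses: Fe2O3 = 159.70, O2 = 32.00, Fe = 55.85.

37.20 g

Pure O2 = 175.1 × 0.6655 = 116.53 g.
n(O2) = 116.53 / 32.00 = 3.6415 mol.
Step 1 (O2:Fe2O3 = 11:2): theoretical n(Fe2O3) = 0.66210 mol; at 61.51% yield, n(Fe2O3) = 0.40726 mol.
Step 2 (Fe2O3:Fe = 1:2): theoretical n(Fe) = 0.81451 mol, so theoretical mass = 0.81451 × 55.85 = 45.490 g.
At 81.77% yield, actual mass of Fe = 45.490 × 0.8177 = 37.198 g.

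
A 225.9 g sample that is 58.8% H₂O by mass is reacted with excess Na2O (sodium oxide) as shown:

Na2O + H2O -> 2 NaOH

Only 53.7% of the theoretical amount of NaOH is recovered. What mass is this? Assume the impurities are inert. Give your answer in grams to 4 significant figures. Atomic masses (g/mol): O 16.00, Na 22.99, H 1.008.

Pure H2O available = 225.9 g × 0.588 = 132.83 g.
M(H2O) = 2(1.008) + 16.00 = 18.016 g/mol.
M(NaOH) = 22.99 + 16.00 + 1.008 = 39.998 g/mol.
n(H2O) = 132.83 g / 18.016 g/mol = 7.3728 mol.
From the equation the H2O:NaOH mole ratio is 1:2, so n(NaOH) = 7.3728 × 2/1 = 14.746 mol.
Mass of NaOH = 14.746 mol × 39.998 g/mol = 589.80 g.
Actual mass collected = 589.80 g × 0.537 = 316.72 g.

316.7 g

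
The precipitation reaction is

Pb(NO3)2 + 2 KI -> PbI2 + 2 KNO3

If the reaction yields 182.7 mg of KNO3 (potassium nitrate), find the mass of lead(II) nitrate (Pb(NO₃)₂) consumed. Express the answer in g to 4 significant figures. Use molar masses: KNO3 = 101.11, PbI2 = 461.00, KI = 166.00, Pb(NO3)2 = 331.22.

0.2992 g

Convert: 182.7 mg = 0.18270 g.
n(KNO3) = 0.18270 g / 101.11 g/mol = 0.0018069 mol.
From the equation the KNO3:Pb(NO3)2 mole ratio is 2:1, so n(Pb(NO3)2) = 0.0018069 × 1/2 = 0.00090347 mol.
Mass of Pb(NO3)2 = 0.00090347 mol × 331.22 g/mol = 0.29925 g.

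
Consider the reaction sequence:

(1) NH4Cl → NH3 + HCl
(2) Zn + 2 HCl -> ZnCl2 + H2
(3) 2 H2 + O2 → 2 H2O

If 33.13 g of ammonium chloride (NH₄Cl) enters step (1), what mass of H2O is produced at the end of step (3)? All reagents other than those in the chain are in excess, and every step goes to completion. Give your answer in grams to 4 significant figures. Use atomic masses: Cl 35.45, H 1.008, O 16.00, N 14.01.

M(NH4Cl) = 14.01 + 4(1.008) + 35.45 = 53.492 g/mol.
M(H2O) = 2(1.008) + 16.00 = 18.016 g/mol.
n(NH4Cl) = 33.13 / 53.492 = 0.61934 mol.
Reaction (1): NH4Cl→HCl ratio 1:1 ⇒ n(HCl) = 0.61934 mol.
Reaction (2): HCl→H2 ratio 2:1 ⇒ n(H2) = 0.30967 mol.
Reaction (3): H2→H2O ratio 2:2 ⇒ n(H2O) = 0.30967 mol.
Mass of H2O = 0.30967 × 18.016 = 5.5791 g.

5.579 g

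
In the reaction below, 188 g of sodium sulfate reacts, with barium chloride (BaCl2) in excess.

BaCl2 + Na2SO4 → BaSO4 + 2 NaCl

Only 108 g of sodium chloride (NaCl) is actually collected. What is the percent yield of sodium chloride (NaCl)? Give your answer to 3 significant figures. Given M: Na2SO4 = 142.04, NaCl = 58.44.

69.8 %

n(Na2SO4) = 188.0 g / 142.04 g/mol = 1.324 mol.
From the equation the Na2SO4:NaCl mole ratio is 1:2, so n(NaCl) = 1.324 × 2/1 = 2.647 mol.
Mass of NaCl = 2.647 mol × 58.44 g/mol = 154.7 g.
This is the theoretical yield. Percent yield = 108 g / 154.7 g × 100% = 69.81%.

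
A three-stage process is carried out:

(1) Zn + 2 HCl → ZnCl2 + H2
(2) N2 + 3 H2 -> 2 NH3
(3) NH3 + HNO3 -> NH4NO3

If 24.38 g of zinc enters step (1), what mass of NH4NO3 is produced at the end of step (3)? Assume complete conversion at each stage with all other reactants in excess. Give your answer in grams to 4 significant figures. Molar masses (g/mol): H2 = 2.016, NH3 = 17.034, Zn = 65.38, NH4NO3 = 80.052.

n(Zn) = 24.38 / 65.38 = 0.37290 mol.
Reaction (1): Zn→H2 ratio 1:1 ⇒ n(H2) = 0.37290 mol.
Reaction (2): H2→NH3 ratio 3:2 ⇒ n(NH3) = 0.24860 mol.
Reaction (3): NH3→NH4NO3 ratio 1:1 ⇒ n(NH4NO3) = 0.24860 mol.
Mass of NH4NO3 = 0.24860 × 80.052 = 19.901 g.

19.90 g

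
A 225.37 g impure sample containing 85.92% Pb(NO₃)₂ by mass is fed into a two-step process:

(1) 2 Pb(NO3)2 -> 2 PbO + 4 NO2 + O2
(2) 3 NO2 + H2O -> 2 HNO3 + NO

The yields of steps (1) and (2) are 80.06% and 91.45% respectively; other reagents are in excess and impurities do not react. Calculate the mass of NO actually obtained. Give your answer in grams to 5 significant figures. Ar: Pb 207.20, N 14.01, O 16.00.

8.5634 g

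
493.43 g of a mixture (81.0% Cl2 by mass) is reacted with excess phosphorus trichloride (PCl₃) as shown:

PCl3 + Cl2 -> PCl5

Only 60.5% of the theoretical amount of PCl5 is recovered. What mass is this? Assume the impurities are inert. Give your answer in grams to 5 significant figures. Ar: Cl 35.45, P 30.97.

710.14 g

Pure Cl2 available = 493.43 g × 0.810 = 399.678 g.
M(Cl2) = 2(35.45) = 70.90 g/mol.
M(PCl5) = 30.97 + 5(35.45) = 208.22 g/mol.
n(Cl2) = 399.678 g / 70.90 g/mol = 5.63721 mol.
From the equation the Cl2:PCl5 mole ratio is 1:1, so n(PCl5) = 5.63721 × 1/1 = 5.63721 mol.
Mass of PCl5 = 5.63721 mol × 208.22 g/mol = 1173.78 g.
Actual mass collected = 1173.78 g × 0.605 = 710.137 g.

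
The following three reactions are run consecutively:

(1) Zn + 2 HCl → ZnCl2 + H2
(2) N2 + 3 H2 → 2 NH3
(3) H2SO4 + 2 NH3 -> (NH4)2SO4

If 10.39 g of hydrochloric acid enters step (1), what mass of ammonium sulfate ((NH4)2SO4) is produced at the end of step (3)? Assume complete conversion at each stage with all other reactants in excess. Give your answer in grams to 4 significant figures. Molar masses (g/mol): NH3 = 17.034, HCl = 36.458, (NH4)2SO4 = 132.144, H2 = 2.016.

n(HCl) = 10.39 / 36.458 = 0.28499 mol.
Reaction (1): HCl→H2 ratio 2:1 ⇒ n(H2) = 0.14249 mol.
Reaction (2): H2→NH3 ratio 3:2 ⇒ n(NH3) = 0.094995 mol.
Reaction (3): NH3→(NH4)2SO4 ratio 2:1 ⇒ n((NH4)2SO4) = 0.047498 mol.
Mass of (NH4)2SO4 = 0.047498 × 132.144 = 6.2765 g.

6.277 g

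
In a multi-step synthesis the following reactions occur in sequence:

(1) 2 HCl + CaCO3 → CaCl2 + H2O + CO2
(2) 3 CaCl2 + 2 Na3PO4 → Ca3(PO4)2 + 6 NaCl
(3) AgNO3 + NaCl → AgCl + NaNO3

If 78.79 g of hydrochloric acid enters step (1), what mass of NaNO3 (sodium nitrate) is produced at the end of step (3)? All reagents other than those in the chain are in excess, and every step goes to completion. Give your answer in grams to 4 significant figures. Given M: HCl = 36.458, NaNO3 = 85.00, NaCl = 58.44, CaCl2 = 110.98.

183.7 g

n(HCl) = 78.79 / 36.458 = 2.1611 mol.
Reaction (1): HCl→CaCl2 ratio 2:1 ⇒ n(CaCl2) = 1.0806 mol.
Reaction (2): CaCl2→NaCl ratio 3:6 ⇒ n(NaCl) = 2.1611 mol.
Reaction (3): NaCl→NaNO3 ratio 1:1 ⇒ n(NaNO3) = 2.1611 mol.
Mass of NaNO3 = 2.1611 × 85.00 = 183.69 g.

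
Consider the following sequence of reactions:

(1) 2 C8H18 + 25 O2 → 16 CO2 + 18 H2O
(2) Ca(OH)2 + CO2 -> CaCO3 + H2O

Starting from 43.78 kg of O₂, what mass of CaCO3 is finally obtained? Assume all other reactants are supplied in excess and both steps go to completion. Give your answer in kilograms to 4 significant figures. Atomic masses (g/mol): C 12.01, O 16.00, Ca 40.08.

M(O2) = 2(16.00) = 32.00 g/mol.
M(CaCO3) = 40.08 + 12.01 + 3(16.00) = 100.09 g/mol.
43.78 kg = 43780 g.
n(O2) = 43780 / 32.00 = 1368.1 mol.
Step 1 gives a 25:16 ratio of O2 to CO2, so n(CO2) = 875.60 mol.
In step 2 the CO2:CaCO3 ratio is 1:1, so n(CaCO3) = 875.60 mol.
Mass of CaCO3 = 875.60 × 100.09 = 87639 g = 87.64 kg.

87.64 kg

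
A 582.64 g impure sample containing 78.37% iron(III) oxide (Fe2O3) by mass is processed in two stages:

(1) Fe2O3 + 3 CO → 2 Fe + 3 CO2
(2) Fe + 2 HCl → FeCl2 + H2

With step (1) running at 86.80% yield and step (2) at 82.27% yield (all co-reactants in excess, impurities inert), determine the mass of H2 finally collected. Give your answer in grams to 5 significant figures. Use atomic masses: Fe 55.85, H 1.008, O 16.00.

Pure Fe2O3 = 582.64 × 0.7837 = 456.615 g.
M(Fe2O3) = 2(55.85) + 3(16.00) = 159.70 g/mol.
M(H2) = 2(1.008) = 2.016 g/mol.
n(Fe2O3) = 456.615 / 159.70 = 2.85920 mol.
Step 1 (Fe2O3:Fe = 1:2): theoretical n(Fe) = 5.71841 mol; at 86.80% yield, n(Fe) = 4.96358 mol.
Step 2 (Fe:H2 = 1:1): theoretical n(H2) = 4.96358 mol, so theoretical mass = 4.96358 × 2.016 = 10.0066 g.
At 82.27% yield, actual mass of H2 = 10.0066 × 0.8227 = 8.23241 g.

8.2324 g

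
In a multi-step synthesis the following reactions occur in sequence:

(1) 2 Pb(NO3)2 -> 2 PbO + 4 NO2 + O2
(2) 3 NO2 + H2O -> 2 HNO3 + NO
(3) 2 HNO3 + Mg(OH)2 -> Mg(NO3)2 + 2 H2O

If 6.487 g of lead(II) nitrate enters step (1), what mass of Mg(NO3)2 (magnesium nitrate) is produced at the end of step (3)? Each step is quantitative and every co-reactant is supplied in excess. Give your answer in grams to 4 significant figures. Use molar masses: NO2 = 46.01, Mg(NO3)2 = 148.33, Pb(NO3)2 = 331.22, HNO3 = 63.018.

1.937 g

n(Pb(NO3)2) = 6.487 / 331.22 = 0.019585 mol.
Reaction (1): Pb(NO3)2→NO2 ratio 2:4 ⇒ n(NO2) = 0.039170 mol.
Reaction (2): NO2→HNO3 ratio 3:2 ⇒ n(HNO3) = 0.026114 mol.
Reaction (3): HNO3→Mg(NO3)2 ratio 2:1 ⇒ n(Mg(NO3)2) = 0.013057 mol.
Mass of Mg(NO3)2 = 0.013057 × 148.33 = 1.9367 g.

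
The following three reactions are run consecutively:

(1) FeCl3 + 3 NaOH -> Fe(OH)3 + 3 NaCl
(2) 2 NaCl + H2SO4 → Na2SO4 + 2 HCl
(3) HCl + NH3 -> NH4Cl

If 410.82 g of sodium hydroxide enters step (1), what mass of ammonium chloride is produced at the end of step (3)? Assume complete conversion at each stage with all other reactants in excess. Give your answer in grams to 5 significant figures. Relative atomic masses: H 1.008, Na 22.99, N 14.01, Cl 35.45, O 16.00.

549.42 g

M(NaOH) = 22.99 + 16.00 + 1.008 = 39.998 g/mol.
M(NH4Cl) = 14.01 + 4(1.008) + 35.45 = 53.492 g/mol.
n(NaOH) = 410.82 / 39.998 = 10.2710 mol.
Reaction (1): NaOH→NaCl ratio 3:3 ⇒ n(NaCl) = 10.2710 mol.
Reaction (2): NaCl→HCl ratio 2:2 ⇒ n(HCl) = 10.2710 mol.
Reaction (3): HCl→NH4Cl ratio 1:1 ⇒ n(NH4Cl) = 10.2710 mol.
Mass of NH4Cl = 10.2710 × 53.492 = 549.417 g.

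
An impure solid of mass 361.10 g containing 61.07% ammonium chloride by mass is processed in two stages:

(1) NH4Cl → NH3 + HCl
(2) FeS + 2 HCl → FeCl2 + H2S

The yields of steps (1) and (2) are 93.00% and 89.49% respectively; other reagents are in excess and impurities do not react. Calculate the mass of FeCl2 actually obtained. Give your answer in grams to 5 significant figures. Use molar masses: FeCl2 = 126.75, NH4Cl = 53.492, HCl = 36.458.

Pure NH4Cl = 361.10 × 0.6107 = 220.524 g.
n(NH4Cl) = 220.524 / 53.492 = 4.12256 mol.
Step 1 (NH4Cl:HCl = 1:1): theoretical n(HCl) = 4.12256 mol; at 93.00% yield, n(HCl) = 3.83398 mol.
Step 2 (HCl:FeCl2 = 2:1): theoretical n(FeCl2) = 1.91699 mol, so theoretical mass = 1.91699 × 126.75 = 242.978 g.
At 89.49% yield, actual mass of FeCl2 = 242.978 × 0.8949 = 217.441 g.

217.44 g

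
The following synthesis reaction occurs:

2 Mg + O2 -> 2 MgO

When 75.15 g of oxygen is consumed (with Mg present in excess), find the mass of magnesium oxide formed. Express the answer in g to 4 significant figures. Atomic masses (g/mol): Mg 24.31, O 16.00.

M(O2) = 2(16.00) = 32.00 g/mol.
M(MgO) = 24.31 + 16.00 = 40.31 g/mol.
n(O2) = 75.150 g / 32.00 g/mol = 2.3484 mol.
From the equation the O2:MgO mole ratio is 1:2, so n(MgO) = 2.3484 × 2/1 = 4.6969 mol.
Mass of MgO = 4.6969 mol × 40.31 g/mol = 189.33 g.

189.3 g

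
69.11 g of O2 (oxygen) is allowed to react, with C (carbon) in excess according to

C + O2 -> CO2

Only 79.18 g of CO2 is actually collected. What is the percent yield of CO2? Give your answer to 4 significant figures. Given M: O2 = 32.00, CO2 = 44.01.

n(O2) = 69.110 g / 32.00 g/mol = 2.1597 mol.
From the equation the O2:CO2 mole ratio is 1:1, so n(CO2) = 2.1597 × 1/1 = 2.1597 mol.
Mass of CO2 = 2.1597 mol × 44.01 g/mol = 95.048 g.
This is the theoretical yield. Percent yield = 79.18 g / 95.048 g × 100% = 83.305%.

83.31 %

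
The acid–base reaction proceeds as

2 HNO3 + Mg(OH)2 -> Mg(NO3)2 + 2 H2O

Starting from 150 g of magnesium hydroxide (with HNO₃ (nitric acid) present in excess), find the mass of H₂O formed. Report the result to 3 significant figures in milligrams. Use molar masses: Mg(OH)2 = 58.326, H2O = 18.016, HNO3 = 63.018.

92700 mg

n(Mg(OH)2) = 150.0 g / 58.326 g/mol = 2.572 mol.
From the equation the Mg(OH)2:H2O mole ratio is 1:2, so n(H2O) = 2.572 × 2/1 = 5.144 mol.
Mass of H2O = 5.144 mol × 18.016 g/mol = 92.67 g.
Converting to mg: 92.67 g = 92700 mg.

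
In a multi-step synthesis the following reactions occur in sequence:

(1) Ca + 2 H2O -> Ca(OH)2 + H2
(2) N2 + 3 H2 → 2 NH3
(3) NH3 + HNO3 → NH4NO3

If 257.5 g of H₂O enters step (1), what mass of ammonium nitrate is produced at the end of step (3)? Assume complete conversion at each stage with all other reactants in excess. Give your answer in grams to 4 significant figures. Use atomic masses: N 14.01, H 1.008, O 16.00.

381.4 g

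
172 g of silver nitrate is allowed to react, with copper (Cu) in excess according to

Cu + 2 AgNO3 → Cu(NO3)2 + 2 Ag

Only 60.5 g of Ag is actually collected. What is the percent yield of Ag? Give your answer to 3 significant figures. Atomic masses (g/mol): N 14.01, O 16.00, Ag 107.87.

55.4 %

M(AgNO3) = 107.87 + 14.01 + 3(16.00) = 169.88 g/mol.
M(Ag) = 107.87 g/mol.
n(AgNO3) = 172.0 g / 169.88 g/mol = 1.012 mol.
From the equation the AgNO3:Ag mole ratio is 2:2, so n(Ag) = 1.012 × 2/2 = 1.012 mol.
Mass of Ag = 1.012 mol × 107.87 g/mol = 109.2 g.
This is the theoretical yield. Percent yield = 60.5 g / 109.2 g × 100% = 55.39%.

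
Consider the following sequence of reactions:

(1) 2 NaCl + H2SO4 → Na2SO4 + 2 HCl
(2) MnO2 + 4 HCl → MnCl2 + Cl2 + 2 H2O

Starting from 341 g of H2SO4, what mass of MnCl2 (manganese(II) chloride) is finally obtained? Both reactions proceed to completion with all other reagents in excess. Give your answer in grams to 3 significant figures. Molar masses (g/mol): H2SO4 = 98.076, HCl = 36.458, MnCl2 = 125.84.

219 g

n(H2SO4) = 341.0 / 98.076 = 3.477 mol.
Step 1 gives a 1:2 ratio of H2SO4 to HCl, so n(HCl) = 6.954 mol.
In step 2 the HCl:MnCl2 ratio is 4:1, so n(MnCl2) = 1.738 mol.
Mass of MnCl2 = 1.738 × 125.84 = 218.8 g.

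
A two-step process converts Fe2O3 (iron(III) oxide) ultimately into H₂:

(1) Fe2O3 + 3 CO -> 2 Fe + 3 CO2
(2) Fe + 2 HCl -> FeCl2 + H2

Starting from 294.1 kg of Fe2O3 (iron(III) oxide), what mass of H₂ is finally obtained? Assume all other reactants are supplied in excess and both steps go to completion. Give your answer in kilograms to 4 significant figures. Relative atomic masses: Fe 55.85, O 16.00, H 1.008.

7.425 kg

M(Fe2O3) = 2(55.85) + 3(16.00) = 159.70 g/mol.
M(H2) = 2(1.008) = 2.016 g/mol.
294.1 kg = 294100 g.
n(Fe2O3) = 294100 / 159.70 = 1841.6 mol.
Step 1 gives a 1:2 ratio of Fe2O3 to Fe, so n(Fe) = 3683.2 mol.
In step 2 the Fe:H2 ratio is 1:1, so n(H2) = 3683.2 mol.
Mass of H2 = 3683.2 × 2.016 = 7425.2 g = 7.425 kg.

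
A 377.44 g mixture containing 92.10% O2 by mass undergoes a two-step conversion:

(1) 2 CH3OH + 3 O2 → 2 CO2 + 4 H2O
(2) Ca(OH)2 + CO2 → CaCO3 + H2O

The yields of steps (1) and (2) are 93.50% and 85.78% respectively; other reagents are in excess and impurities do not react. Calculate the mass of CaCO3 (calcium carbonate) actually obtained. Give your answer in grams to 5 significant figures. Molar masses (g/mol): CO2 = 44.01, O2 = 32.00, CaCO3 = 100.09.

581.37 g

Pure O2 = 377.44 × 0.9210 = 347.622 g.
n(O2) = 347.622 / 32.00 = 10.8632 mol.
Step 1 (O2:CO2 = 3:2): theoretical n(CO2) = 7.24213 mol; at 93.50% yield, n(CO2) = 6.77139 mol.
Step 2 (CO2:CaCO3 = 1:1): theoretical n(CaCO3) = 6.77139 mol, so theoretical mass = 6.77139 × 100.09 = 677.749 g.
At 85.78% yield, actual mass of CaCO3 = 677.749 × 0.8578 = 581.373 g.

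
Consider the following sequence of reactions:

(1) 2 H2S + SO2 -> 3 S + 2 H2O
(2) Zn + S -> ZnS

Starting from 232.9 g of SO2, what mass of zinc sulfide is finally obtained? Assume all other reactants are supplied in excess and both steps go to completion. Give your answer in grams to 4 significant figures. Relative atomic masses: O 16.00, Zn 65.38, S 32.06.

1063 g

M(SO2) = 32.06 + 2(16.00) = 64.06 g/mol.
M(ZnS) = 65.38 + 32.06 = 97.44 g/mol.
n(SO2) = 232.90 / 64.06 = 3.6357 mol.
Step 1 gives a 1:3 ratio of SO2 to S, so n(S) = 10.907 mol.
In step 2 the S:ZnS ratio is 1:1, so n(ZnS) = 10.907 mol.
Mass of ZnS = 10.907 × 97.44 = 1062.8 g.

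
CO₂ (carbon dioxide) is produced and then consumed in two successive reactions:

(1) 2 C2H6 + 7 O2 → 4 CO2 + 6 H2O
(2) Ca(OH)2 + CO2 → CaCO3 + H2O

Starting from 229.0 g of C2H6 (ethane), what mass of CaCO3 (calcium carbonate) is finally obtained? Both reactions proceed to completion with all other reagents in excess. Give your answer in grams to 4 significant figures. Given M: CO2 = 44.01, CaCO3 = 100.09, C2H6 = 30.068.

1525 g

n(C2H6) = 229.00 / 30.068 = 7.6161 mol.
Step 1 gives a 2:4 ratio of C2H6 to CO2, so n(CO2) = 15.232 mol.
In step 2 the CO2:CaCO3 ratio is 1:1, so n(CaCO3) = 15.232 mol.
Mass of CaCO3 = 15.232 × 100.09 = 1524.6 g.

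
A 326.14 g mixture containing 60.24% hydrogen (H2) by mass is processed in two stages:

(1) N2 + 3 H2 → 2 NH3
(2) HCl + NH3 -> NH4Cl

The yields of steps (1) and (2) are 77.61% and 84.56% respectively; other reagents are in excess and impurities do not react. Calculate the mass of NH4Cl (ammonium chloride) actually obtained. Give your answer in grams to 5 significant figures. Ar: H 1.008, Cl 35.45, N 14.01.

2280.8 g

Pure H2 = 326.14 × 0.6024 = 196.467 g.
M(H2) = 2(1.008) = 2.016 g/mol.
M(NH4Cl) = 14.01 + 4(1.008) + 35.45 = 53.492 g/mol.
n(H2) = 196.467 / 2.016 = 97.4537 mol.
Step 1 (H2:NH3 = 3:2): theoretical n(NH3) = 64.9692 mol; at 77.61% yield, n(NH3) = 50.4226 mol.
Step 2 (NH3:NH4Cl = 1:1): theoretical n(NH4Cl) = 50.4226 mol, so theoretical mass = 50.4226 × 53.492 = 2697.20 g.
At 84.56% yield, actual mass of NH4Cl = 2697.20 × 0.8456 = 2280.76 g.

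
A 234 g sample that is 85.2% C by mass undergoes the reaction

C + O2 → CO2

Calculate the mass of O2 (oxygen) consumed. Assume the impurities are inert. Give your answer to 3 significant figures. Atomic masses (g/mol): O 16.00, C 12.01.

531 g

Mass of pure C = 234 g × 0.852 = 199.4 g.
M(C) = 12.01 g/mol.
M(O2) = 2(16.00) = 32.00 g/mol.
n(C) = 199.4 g / 12.01 g/mol = 16.60 mol.
From the equation the C:O2 mole ratio is 1:1, so n(O2) = 16.60 × 1/1 = 16.60 mol.
Mass of O2 = 16.60 mol × 32.00 g/mol = 531.2 g.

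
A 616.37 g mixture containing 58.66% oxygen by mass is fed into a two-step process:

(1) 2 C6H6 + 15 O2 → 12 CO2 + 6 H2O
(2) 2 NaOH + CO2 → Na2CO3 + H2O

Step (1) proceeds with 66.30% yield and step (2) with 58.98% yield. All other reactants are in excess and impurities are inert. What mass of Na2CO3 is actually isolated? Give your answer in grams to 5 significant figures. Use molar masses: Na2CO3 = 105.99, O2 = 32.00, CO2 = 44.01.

Pure O2 = 616.37 × 0.5866 = 361.563 g.
n(O2) = 361.563 / 32.00 = 11.2988 mol.
Step 1 (O2:CO2 = 15:12): theoretical n(CO2) = 9.03907 mol; at 66.30% yield, n(CO2) = 5.99290 mol.
Step 2 (CO2:Na2CO3 = 1:1): theoretical n(Na2CO3) = 5.99290 mol, so theoretical mass = 5.99290 × 105.99 = 635.188 g.
At 58.98% yield, actual mass of Na2CO3 = 635.188 × 0.5898 = 374.634 g.

374.63 g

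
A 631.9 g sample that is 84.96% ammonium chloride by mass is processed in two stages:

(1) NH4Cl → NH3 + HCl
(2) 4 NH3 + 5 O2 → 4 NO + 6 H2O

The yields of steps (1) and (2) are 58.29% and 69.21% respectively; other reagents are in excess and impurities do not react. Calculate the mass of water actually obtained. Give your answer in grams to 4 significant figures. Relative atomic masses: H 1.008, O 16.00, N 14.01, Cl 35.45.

Pure NH4Cl = 631.9 × 0.8496 = 536.86 g.
M(NH4Cl) = 14.01 + 4(1.008) + 35.45 = 53.492 g/mol.
M(H2O) = 2(1.008) + 16.00 = 18.016 g/mol.
n(NH4Cl) = 536.86 / 53.492 = 10.036 mol.
Step 1 (NH4Cl:NH3 = 1:1): theoretical n(NH3) = 10.036 mol; at 58.29% yield, n(NH3) = 5.8502 mol.
Step 2 (NH3:H2O = 4:6): theoretical n(H2O) = 8.7752 mol, so theoretical mass = 8.7752 × 18.016 = 158.09 g.
At 69.21% yield, actual mass of H2O = 158.09 × 0.6921 = 109.42 g.

109.4 g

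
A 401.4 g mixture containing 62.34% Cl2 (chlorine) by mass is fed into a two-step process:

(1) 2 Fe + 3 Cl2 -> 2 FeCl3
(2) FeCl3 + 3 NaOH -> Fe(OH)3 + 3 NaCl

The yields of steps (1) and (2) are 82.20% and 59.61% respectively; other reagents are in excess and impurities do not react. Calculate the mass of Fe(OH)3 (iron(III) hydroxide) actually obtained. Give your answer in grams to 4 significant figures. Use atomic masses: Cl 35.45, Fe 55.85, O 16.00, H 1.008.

123.2 g

Pure Cl2 = 401.4 × 0.6234 = 250.23 g.
M(Cl2) = 2(35.45) = 70.90 g/mol.
M(Fe(OH)3) = 55.85 + 3(16.00) + 3(1.008) = 106.874 g/mol.
n(Cl2) = 250.23 / 70.90 = 3.5294 mol.
Step 1 (Cl2:FeCl3 = 3:2): theoretical n(FeCl3) = 2.3529 mol; at 82.20% yield, n(FeCl3) = 1.9341 mol.
Step 2 (FeCl3:Fe(OH)3 = 1:1): theoretical n(Fe(OH)3) = 1.9341 mol, so theoretical mass = 1.9341 × 106.874 = 206.70 g.
At 59.61% yield, actual mass of Fe(OH)3 = 206.70 × 0.5961 = 123.22 g.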